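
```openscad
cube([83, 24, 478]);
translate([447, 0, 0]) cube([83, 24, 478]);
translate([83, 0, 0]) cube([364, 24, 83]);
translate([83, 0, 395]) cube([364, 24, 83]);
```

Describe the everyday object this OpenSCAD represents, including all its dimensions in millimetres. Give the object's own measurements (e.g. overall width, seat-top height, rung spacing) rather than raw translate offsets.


A rectangular picture frame lying in the x–z plane (depth along y). The opening is 364 mm wide (x) by 312 mm tall (z), surrounded by a border 83 mm wide on all four sides. The frame is 24 mm deep and is made of two full-height vertical stiles with two horizontal rails fitted between them.


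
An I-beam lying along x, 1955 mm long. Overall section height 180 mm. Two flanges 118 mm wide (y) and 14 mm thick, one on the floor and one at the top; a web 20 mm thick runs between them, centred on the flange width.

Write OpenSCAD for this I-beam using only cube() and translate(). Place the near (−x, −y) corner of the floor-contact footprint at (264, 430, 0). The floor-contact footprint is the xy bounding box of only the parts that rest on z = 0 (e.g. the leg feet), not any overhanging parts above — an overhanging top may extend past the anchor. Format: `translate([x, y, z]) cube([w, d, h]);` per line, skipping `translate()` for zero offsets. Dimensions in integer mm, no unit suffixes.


translate([264, 430, 0]) cube([1955, 118, 14]);
translate([264, 479, 14]) cube([1955, 20, 152]);
translate([264, 430, 166]) cube([1955, 118, 14]);


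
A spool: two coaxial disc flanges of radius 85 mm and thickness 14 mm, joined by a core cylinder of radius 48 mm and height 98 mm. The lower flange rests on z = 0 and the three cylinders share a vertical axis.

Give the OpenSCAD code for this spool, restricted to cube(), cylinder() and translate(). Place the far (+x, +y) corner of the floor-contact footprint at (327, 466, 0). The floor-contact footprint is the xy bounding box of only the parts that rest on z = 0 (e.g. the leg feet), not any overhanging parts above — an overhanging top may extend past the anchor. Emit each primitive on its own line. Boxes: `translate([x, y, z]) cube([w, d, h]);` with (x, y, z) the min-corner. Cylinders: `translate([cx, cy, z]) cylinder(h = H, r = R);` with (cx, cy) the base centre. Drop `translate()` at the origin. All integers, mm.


translate([242, 381, 0]) cylinder(h = 14, r = 85);
translate([242, 381, 14]) cylinder(h = 98, r = 48);
translate([242, 381, 112]) cylinder(h = 14, r = 85);


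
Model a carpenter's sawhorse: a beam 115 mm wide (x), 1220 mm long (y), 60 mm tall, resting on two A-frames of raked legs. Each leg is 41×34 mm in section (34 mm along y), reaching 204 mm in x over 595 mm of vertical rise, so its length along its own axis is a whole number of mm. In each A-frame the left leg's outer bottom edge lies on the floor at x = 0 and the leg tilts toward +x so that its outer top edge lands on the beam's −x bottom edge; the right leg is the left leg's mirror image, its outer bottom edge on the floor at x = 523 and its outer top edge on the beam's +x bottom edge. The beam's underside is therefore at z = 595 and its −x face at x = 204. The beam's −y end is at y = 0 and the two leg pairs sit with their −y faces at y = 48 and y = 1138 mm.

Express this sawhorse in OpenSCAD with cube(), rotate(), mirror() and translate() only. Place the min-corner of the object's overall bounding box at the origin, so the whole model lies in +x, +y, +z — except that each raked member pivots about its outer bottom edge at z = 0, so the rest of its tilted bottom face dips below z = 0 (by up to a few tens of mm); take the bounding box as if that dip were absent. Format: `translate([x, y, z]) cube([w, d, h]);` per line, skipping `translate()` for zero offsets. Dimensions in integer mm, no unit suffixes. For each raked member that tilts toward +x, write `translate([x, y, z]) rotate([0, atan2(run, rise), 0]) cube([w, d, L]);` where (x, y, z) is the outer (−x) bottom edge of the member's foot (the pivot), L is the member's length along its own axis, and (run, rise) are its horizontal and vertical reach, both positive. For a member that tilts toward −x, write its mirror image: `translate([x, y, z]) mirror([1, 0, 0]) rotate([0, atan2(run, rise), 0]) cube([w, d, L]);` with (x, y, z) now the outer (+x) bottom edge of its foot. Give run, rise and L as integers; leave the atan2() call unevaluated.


translate([204, 0, 595]) cube([115, 1220, 60]);
translate([0, 48, 0]) rotate([0, atan2(204, 595), 0]) cube([41, 34, 629]);
translate([523, 48, 0]) mirror([1, 0, 0]) rotate([0, atan2(204, 595), 0]) cube([41, 34, 629]);
translate([0, 1138, 0]) rotate([0, atan2(204, 595), 0]) cube([41, 34, 629]);
translate([523, 1138, 0]) mirror([1, 0, 0]) rotate([0, atan2(204, 595), 0]) cube([41, 34, 629]);


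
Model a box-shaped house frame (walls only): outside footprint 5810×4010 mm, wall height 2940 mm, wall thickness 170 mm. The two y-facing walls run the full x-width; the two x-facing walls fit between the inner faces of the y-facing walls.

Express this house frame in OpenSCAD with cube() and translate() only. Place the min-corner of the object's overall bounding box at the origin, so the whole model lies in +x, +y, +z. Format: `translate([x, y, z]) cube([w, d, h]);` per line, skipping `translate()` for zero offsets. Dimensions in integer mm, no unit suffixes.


cube([5810, 170, 2940]);
translate([0, 3840, 0]) cube([5810, 170, 2940]);
translate([0, 170, 0]) cube([170, 3670, 2940]);
translate([5640, 170, 0]) cube([170, 3670, 2940]);


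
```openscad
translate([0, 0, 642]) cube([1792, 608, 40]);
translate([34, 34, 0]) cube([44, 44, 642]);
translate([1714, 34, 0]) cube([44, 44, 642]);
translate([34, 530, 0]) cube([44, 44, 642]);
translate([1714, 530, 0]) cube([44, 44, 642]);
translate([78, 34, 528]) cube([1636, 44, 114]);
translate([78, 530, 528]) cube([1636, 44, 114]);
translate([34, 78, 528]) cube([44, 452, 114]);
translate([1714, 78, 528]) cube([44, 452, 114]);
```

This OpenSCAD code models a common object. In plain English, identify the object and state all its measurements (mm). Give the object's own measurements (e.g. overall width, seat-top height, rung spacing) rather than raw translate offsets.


A table: top 1792 mm (x) × 608 mm (y), 40 mm thick, upper face at z = 682 mm, on four 44×44 mm square legs, each inset 34 mm from the nearest pair of top edges from z = 0 to the bottom of the top. Four apron rails, 44 mm thick and 114 mm tall, run between adjacent legs with their top edges flush with the underside of the top and their outer faces flush with the legs' outer faces.


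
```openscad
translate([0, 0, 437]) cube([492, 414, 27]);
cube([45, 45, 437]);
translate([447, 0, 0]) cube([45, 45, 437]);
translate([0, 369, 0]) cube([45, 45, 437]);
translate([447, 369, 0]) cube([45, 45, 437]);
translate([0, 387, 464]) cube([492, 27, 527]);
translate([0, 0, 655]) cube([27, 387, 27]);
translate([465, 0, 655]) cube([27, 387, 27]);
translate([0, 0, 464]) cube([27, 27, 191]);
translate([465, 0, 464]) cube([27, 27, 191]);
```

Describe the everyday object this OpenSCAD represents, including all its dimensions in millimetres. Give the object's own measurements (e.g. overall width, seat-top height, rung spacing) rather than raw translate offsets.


A chair. The seat is a 492×414×27 mm slab with its top at z = 464 mm, on four 45×45 mm corner legs (flush with the seat edges, standing on z = 0). A flat backrest 27 mm thick, 527 mm tall, spans the full seat width and rises from the seat top along its +y edge, rear face flush with the rear of the seat. Two armrests of 27×27 mm section run along each side from the seat's front edge to the front of the backrest, top faces 218 mm above the seat top and outer faces flush with the seat's x-edges; a 27×27 mm post under the front of each armrest stands on the seat at the front corner.


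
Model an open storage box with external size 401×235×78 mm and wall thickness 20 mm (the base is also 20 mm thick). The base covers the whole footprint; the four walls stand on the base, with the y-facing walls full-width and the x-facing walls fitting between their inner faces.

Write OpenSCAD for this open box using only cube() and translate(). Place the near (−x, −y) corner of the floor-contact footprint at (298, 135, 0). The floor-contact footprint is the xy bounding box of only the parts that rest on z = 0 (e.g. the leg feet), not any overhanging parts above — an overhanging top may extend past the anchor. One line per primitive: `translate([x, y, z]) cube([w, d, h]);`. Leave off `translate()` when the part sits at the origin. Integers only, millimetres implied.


translate([298, 135, 0]) cube([401, 235, 20]);
translate([298, 135, 20]) cube([401, 20, 58]);
translate([298, 350, 20]) cube([401, 20, 58]);
translate([298, 155, 20]) cube([20, 195, 58]);
translate([679, 155, 20]) cube([20, 195, 58]);


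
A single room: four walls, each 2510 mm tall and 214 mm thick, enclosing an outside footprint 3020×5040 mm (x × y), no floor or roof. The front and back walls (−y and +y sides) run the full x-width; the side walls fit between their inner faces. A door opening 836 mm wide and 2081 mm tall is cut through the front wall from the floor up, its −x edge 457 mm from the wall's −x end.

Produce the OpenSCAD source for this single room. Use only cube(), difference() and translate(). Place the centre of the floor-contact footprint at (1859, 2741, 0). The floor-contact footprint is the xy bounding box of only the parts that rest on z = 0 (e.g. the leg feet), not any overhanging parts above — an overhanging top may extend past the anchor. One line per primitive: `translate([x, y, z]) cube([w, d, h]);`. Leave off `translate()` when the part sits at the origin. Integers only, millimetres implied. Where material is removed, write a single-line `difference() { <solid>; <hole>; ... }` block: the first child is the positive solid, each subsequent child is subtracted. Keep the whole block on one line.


difference() { translate([349, 221, 0]) cube([3020, 214, 2510]); translate([806, 221, 0]) cube([836, 214, 2081]); }
translate([349, 5047, 0]) cube([3020, 214, 2510]);
translate([349, 435, 0]) cube([214, 4612, 2510]);
translate([3155, 435, 0]) cube([214, 4612, 2510]);


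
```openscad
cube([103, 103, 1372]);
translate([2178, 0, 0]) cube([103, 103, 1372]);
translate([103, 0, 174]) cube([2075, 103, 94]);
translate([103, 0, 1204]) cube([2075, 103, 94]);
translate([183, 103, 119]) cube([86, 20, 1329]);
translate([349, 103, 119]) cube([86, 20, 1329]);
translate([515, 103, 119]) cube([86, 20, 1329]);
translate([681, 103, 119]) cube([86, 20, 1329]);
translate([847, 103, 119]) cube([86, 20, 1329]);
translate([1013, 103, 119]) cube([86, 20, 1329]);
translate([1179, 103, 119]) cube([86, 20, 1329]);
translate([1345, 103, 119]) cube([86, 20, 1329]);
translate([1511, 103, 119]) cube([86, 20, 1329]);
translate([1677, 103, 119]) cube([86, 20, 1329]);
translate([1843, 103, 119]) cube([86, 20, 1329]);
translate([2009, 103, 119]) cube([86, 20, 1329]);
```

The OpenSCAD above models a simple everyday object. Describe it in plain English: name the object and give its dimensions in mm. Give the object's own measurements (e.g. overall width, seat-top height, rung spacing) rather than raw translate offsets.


A fence section. Two 103×103 mm posts, 1372 mm tall, stand on the floor with a clear span of 2075 mm between their inner faces. Two horizontal rails of 103×94 mm section span the gap between the posts with their undersides at z = 174 mm and z = 1204 mm, flush with the posts' −y face. 12 pickets, each 86 mm wide, 20 mm thick and 1329 mm tall, are fixed to the +y face of the rails with their bottoms at z = 119 mm, spaced across the span with a 80 mm gap after the −x post and between neighbouring pickets, with 83 mm left before the +x post.


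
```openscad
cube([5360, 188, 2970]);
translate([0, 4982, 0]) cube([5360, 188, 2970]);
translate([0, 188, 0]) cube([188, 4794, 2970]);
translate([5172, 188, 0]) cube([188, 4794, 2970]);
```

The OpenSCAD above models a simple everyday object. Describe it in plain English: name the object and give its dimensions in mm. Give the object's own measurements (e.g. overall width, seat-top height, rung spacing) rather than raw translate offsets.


The wall frame of a small rectangular building: four walls, each 2970 mm tall and 188 mm thick, enclosing a footprint 5360 mm (x) by 5170 mm (y) outside-to-outside, with no floor or roof. The front and back walls (the −y and +y sides) span the full width; the two side walls fit between them.


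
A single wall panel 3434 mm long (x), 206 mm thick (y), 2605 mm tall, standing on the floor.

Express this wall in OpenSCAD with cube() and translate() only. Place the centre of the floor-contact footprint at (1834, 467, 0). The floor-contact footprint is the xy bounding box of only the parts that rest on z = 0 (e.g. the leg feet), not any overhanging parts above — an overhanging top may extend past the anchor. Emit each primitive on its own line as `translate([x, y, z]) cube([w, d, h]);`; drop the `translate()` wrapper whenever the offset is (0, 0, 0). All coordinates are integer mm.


translate([117, 364, 0]) cube([3434, 206, 2605]);


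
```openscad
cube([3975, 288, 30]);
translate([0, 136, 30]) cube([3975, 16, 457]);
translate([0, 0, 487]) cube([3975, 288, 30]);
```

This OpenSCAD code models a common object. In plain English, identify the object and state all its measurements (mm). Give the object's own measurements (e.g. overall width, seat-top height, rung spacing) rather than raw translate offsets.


An I-beam lying along x, 3975 mm long. Overall section height 517 mm. Two flanges 288 mm wide (y) and 30 mm thick, one on the floor and one at the top; a web 16 mm thick runs between them, centred on the flange width.


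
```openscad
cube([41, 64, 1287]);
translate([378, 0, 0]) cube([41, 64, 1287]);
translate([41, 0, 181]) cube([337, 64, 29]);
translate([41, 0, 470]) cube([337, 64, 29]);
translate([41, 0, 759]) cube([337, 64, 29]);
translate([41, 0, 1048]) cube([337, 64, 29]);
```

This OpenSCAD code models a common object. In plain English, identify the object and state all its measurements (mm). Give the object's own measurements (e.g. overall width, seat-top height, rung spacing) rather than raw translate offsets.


A straight ladder. Two 41×64 mm vertical rails, 1287 mm tall, stand 419 mm apart (outside-to-outside) with their front faces coplanar on the −y side. 4 rungs, each 64 mm deep and 29 mm tall, span between the inner faces of the rails, front faces flush with the rails. The lowest rung's underside is at z = 181 mm and rungs are spaced 289 mm apart (underside to underside).


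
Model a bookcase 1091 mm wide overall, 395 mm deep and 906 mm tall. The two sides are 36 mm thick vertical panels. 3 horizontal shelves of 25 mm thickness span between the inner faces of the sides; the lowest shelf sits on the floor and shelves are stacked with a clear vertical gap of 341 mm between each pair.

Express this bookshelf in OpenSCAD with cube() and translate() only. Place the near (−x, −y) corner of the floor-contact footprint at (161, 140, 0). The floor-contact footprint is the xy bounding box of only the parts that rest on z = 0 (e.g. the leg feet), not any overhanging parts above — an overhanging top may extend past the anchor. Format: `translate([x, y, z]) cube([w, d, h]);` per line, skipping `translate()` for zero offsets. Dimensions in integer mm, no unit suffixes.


translate([161, 140, 0]) cube([36, 395, 906]);
translate([1216, 140, 0]) cube([36, 395, 906]);
translate([197, 140, 0]) cube([1019, 395, 25]);
translate([197, 140, 366]) cube([1019, 395, 25]);
translate([197, 140, 732]) cube([1019, 395, 25]);


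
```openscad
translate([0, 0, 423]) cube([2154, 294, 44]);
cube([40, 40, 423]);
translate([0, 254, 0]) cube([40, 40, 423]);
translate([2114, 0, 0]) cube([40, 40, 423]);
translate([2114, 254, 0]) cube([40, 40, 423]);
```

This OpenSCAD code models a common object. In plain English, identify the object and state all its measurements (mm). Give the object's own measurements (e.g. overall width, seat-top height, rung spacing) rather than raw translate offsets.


A bench: a 2154×294 mm seat slab, 44 mm thick, top at z = 467 mm, on four 40×40 mm square legs flush with the seat corners and standing on z = 0.


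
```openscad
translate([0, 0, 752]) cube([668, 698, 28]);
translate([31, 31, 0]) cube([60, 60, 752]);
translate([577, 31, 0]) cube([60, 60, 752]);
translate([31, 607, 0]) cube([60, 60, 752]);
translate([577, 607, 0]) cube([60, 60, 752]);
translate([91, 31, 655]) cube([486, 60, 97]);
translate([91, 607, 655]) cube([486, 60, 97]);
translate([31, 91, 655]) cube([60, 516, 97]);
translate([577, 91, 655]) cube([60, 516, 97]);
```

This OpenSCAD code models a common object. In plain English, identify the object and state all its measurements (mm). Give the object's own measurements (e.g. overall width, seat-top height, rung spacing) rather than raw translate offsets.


A rectangular dining table. The top is 668×698×28 mm with its upper surface at z = 780 mm. It stands on four 60×60 mm square legs, each inset 31 mm from the nearest pair of top edges, running from the floor to the underside of the top. Four apron rails, 60 mm thick and 97 mm tall, run between adjacent legs with their top edges flush with the underside of the top and their outer faces flush with the legs' outer faces.


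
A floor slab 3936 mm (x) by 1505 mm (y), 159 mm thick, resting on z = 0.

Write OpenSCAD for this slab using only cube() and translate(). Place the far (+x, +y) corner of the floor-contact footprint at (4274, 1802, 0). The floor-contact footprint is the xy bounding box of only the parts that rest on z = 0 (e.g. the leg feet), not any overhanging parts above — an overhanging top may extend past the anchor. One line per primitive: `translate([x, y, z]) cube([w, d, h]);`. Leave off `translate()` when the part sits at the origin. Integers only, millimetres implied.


translate([338, 297, 0]) cube([3936, 1505, 159]);


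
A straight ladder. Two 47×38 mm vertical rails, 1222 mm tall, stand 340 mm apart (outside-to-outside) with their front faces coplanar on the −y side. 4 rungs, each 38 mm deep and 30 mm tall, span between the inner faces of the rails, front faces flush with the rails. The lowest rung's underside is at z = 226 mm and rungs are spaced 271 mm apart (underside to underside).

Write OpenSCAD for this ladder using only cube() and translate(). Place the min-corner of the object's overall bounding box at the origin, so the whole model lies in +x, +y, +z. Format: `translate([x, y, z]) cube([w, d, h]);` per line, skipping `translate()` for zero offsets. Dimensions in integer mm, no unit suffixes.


// rung span = 340 - 2*47 = 246
// rung[k] z = 226 + k*271
cube([47, 38, 1222]);
translate([293, 0, 0]) cube([47, 38, 1222]);
translate([47, 0, 226]) cube([246, 38, 30]);
translate([47, 0, 497]) cube([246, 38, 30]);
translate([47, 0, 768]) cube([246, 38, 30]);
translate([47, 0, 1039]) cube([246, 38, 30]);


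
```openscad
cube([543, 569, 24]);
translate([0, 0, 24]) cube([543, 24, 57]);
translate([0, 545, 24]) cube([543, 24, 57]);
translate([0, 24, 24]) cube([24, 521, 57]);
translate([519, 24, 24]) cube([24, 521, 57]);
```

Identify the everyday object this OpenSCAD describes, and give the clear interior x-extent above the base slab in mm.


An open box. The internal width is 495 mm.

A 543×569 base slab with four walls standing on it — an open box. The base is 543 mm wide and the walls are 24 mm thick, so the internal width is 543 − 2 × 24 = 495 mm.


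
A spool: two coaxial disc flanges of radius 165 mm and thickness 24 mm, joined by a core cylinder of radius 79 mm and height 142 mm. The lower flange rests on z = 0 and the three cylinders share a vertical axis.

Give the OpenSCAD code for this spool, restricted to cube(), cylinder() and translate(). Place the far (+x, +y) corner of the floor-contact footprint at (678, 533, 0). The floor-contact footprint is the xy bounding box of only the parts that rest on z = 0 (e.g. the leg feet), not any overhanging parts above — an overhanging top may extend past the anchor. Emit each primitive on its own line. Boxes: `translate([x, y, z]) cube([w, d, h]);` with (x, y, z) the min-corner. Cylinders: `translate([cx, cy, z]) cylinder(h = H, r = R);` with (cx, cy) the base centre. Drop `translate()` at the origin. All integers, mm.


translate([513, 368, 0]) cylinder(h = 24, r = 165);
translate([513, 368, 24]) cylinder(h = 142, r = 79);
translate([513, 368, 166]) cylinder(h = 24, r = 165);


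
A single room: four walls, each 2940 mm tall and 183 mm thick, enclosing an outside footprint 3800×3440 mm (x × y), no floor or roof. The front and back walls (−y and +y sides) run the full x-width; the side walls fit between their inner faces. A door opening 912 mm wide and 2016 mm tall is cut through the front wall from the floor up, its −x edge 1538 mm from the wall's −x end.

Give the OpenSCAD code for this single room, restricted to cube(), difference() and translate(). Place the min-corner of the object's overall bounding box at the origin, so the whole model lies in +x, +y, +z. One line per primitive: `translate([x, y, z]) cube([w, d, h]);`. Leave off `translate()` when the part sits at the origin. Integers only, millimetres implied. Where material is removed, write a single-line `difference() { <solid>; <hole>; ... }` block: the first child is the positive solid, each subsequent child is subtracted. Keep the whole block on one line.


difference() { cube([3800, 183, 2940]); translate([1538, 0, 0]) cube([912, 183, 2016]); }
translate([0, 3257, 0]) cube([3800, 183, 2940]);
translate([0, 183, 0]) cube([183, 3074, 2940]);
translate([3617, 183, 0]) cube([183, 3074, 2940]);


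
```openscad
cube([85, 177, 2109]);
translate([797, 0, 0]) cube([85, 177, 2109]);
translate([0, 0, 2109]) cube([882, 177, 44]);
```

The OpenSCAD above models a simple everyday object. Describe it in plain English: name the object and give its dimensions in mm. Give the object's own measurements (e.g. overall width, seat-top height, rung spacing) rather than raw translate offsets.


A door frame. The clear opening is 712 mm wide and 2109 mm high. Two 85 mm wide jambs, 177 mm deep, stand either side of the opening from the floor to the top of the opening. A 44 mm thick head sits across the top of both jambs, spanning the full outside width of the frame.


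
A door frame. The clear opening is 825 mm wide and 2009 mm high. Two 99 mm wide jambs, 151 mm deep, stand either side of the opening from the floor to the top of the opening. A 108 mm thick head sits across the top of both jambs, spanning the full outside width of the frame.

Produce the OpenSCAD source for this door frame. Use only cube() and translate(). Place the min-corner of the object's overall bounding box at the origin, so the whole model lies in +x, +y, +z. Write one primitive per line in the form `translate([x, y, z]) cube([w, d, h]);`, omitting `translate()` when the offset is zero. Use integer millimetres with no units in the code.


cube([99, 151, 2009]);
translate([924, 0, 0]) cube([99, 151, 2009]);
translate([0, 0, 2009]) cube([1023, 151, 108]);


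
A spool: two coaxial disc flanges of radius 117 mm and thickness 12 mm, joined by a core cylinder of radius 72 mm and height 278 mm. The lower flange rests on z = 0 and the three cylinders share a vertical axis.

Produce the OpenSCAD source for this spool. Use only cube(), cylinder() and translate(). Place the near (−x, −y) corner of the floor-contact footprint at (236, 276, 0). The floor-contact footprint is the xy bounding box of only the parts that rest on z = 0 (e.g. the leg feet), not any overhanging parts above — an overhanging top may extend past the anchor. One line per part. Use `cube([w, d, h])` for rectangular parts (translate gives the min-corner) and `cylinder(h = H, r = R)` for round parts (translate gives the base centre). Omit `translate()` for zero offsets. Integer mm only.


translate([353, 393, 0]) cylinder(h = 12, r = 117);
translate([353, 393, 12]) cylinder(h = 278, r = 72);
translate([353, 393, 290]) cylinder(h = 12, r = 117);


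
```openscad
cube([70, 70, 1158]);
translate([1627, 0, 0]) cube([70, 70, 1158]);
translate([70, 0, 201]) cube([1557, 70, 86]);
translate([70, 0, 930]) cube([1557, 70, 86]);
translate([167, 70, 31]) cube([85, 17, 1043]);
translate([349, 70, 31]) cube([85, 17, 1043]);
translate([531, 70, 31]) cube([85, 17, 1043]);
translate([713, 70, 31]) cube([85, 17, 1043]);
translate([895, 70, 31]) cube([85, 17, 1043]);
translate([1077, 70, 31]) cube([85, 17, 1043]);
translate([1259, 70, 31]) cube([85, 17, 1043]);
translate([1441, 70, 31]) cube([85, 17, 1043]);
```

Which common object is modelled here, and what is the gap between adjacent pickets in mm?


A fence section. The picket gap is 97 mm.

Two posts, two rails, 8 pickets — a fence section. Span 1557 mm holds 8 pickets of 85 mm with 9 equal gaps: ⌊(1557 − 8·85) / 9⌋ = 97 mm.


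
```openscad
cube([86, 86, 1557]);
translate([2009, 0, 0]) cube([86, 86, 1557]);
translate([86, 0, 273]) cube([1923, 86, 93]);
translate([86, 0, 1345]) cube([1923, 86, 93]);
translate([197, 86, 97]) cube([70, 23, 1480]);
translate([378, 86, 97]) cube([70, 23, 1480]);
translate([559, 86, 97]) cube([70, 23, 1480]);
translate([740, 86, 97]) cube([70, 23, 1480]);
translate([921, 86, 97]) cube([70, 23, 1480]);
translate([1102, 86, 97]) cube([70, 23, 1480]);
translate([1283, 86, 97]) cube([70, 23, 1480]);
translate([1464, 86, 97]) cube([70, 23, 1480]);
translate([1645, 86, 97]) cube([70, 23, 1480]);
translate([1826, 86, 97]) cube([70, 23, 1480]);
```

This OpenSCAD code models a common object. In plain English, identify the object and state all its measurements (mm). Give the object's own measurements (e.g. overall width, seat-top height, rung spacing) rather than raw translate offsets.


A fence section. Two 86×86 mm posts, 1557 mm tall, stand on the floor with a clear span of 1923 mm between their inner faces. Two horizontal rails of 86×93 mm section span the gap between the posts with their undersides at z = 273 mm and z = 1345 mm, flush with the posts' −y face. 10 pickets, each 70 mm wide, 23 mm thick and 1480 mm tall, are fixed to the +y face of the rails with their bottoms at z = 97 mm, spaced across the span with a 111 mm gap after the −x post and between neighbouring pickets, with 113 mm left before the +x post.


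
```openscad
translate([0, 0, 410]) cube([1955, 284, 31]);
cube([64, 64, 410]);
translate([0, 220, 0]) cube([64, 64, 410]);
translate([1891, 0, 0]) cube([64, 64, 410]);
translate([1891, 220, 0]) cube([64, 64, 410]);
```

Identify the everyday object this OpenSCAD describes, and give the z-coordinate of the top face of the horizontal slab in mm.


A bench. The seat-top height is 441 mm.

A long slab on four corner posts — a bench. The slab sits at z = 410 with thickness 31, so the top is 410 + 31 = 441 mm.


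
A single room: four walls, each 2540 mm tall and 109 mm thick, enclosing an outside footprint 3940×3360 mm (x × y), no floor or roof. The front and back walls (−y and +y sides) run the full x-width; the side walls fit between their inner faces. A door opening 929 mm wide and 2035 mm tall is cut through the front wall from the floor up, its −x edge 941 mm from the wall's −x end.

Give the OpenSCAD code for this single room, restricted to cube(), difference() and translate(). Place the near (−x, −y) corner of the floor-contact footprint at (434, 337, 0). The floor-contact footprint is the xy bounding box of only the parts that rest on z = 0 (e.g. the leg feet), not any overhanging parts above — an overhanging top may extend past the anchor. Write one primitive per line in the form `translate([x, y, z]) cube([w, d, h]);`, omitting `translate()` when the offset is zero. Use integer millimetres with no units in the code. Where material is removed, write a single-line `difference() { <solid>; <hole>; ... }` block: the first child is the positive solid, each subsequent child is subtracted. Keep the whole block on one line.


difference() { translate([434, 337, 0]) cube([3940, 109, 2540]); translate([1375, 337, 0]) cube([929, 109, 2035]); }
translate([434, 3588, 0]) cube([3940, 109, 2540]);
translate([434, 446, 0]) cube([109, 3142, 2540]);
translate([4265, 446, 0]) cube([109, 3142, 2540]);


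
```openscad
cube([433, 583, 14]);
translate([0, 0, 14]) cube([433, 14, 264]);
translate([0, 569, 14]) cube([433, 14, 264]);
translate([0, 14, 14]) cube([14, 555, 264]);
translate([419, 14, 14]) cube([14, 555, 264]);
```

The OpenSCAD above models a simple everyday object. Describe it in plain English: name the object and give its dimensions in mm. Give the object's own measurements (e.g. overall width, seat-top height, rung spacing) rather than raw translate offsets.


An open-topped rectangular box: outside dimensions 433×583×278 mm, with a uniform wall and base thickness of 14 mm. The base is a full 433×583 slab on the floor; four walls sit on top of the base. The front and back walls (the −y and +y sides) span the full width; the two side walls fit between them.


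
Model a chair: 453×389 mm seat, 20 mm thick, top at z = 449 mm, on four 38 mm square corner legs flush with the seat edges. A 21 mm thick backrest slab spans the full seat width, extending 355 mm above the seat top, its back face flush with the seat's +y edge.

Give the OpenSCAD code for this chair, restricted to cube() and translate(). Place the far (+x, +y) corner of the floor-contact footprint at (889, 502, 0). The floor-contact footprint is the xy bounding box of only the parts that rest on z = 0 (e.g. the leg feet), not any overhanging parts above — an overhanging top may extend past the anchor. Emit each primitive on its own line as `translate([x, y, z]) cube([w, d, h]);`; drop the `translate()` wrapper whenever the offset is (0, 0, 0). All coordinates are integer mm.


translate([436, 113, 429]) cube([453, 389, 20]);
translate([436, 113, 0]) cube([38, 38, 429]);
translate([851, 113, 0]) cube([38, 38, 429]);
translate([436, 464, 0]) cube([38, 38, 429]);
translate([851, 464, 0]) cube([38, 38, 429]);
translate([436, 481, 449]) cube([453, 21, 355]);


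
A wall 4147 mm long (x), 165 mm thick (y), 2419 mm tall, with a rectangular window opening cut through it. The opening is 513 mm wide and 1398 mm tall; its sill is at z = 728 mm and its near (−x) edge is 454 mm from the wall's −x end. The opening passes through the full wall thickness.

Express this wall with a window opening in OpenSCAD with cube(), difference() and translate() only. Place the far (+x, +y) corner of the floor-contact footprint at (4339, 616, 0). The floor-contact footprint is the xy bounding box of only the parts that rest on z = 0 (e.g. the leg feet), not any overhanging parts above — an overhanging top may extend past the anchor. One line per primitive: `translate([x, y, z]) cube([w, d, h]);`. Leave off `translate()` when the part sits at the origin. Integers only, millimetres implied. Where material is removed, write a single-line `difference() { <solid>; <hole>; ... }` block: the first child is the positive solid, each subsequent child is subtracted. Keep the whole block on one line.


difference() { translate([192, 451, 0]) cube([4147, 165, 2419]); translate([646, 451, 728]) cube([513, 165, 1398]); }


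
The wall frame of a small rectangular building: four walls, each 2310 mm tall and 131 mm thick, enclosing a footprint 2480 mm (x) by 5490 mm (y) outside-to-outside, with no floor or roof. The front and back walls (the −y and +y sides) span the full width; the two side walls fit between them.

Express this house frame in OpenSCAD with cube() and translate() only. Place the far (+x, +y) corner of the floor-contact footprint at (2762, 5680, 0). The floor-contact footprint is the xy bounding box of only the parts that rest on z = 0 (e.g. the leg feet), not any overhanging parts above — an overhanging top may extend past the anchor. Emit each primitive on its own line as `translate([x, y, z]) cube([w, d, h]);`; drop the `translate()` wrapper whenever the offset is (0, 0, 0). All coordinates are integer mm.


translate([282, 190, 0]) cube([2480, 131, 2310]);
translate([282, 5549, 0]) cube([2480, 131, 2310]);
translate([282, 321, 0]) cube([131, 5228, 2310]);
translate([2631, 321, 0]) cube([131, 5228, 2310]);


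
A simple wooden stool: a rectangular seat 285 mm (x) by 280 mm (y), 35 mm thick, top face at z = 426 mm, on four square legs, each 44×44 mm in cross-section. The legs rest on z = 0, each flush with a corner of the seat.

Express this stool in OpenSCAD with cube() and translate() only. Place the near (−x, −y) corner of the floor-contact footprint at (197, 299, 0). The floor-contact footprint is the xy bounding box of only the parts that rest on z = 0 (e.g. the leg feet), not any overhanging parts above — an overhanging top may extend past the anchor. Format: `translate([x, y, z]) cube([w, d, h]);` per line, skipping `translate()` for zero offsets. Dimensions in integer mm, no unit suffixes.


translate([197, 299, 391]) cube([285, 280, 35]);
translate([197, 299, 0]) cube([44, 44, 391]);
translate([438, 299, 0]) cube([44, 44, 391]);
translate([197, 535, 0]) cube([44, 44, 391]);
translate([438, 535, 0]) cube([44, 44, 391]);


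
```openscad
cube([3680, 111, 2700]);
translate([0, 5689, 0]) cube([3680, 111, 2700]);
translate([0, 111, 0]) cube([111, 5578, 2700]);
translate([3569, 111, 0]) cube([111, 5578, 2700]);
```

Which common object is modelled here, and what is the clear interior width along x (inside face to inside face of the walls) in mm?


A house (or room) frame. The interior width is 3458 mm.

Four 2700 mm walls enclosing a rectangle with no floor or roof — a room or house frame. Outside width is 3680 mm and wall thickness is 111 mm, so the interior width is 3680 − 2 × 111 = 3458 mm.


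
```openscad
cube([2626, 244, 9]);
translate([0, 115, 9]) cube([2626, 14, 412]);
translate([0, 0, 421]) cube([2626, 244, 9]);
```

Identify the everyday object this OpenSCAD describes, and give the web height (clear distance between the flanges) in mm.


An I-beam. The web height is 412 mm.

Two wide flanges with a thin centred web — an I-beam. Overall 430 mm minus two 9 mm flanges gives a web of 430 − 2·9 = 412 mm.


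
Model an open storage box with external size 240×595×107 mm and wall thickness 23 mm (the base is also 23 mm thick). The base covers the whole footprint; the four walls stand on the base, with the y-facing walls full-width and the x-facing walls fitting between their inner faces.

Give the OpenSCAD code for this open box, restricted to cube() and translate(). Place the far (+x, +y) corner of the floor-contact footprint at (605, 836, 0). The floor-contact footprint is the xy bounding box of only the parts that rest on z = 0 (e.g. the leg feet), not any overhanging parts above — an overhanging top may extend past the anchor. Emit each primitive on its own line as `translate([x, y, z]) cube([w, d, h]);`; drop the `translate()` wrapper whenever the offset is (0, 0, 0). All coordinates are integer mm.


translate([365, 241, 0]) cube([240, 595, 23]);
translate([365, 241, 23]) cube([240, 23, 84]);
translate([365, 813, 23]) cube([240, 23, 84]);
translate([365, 264, 23]) cube([23, 549, 84]);
translate([582, 264, 23]) cube([23, 549, 84]);


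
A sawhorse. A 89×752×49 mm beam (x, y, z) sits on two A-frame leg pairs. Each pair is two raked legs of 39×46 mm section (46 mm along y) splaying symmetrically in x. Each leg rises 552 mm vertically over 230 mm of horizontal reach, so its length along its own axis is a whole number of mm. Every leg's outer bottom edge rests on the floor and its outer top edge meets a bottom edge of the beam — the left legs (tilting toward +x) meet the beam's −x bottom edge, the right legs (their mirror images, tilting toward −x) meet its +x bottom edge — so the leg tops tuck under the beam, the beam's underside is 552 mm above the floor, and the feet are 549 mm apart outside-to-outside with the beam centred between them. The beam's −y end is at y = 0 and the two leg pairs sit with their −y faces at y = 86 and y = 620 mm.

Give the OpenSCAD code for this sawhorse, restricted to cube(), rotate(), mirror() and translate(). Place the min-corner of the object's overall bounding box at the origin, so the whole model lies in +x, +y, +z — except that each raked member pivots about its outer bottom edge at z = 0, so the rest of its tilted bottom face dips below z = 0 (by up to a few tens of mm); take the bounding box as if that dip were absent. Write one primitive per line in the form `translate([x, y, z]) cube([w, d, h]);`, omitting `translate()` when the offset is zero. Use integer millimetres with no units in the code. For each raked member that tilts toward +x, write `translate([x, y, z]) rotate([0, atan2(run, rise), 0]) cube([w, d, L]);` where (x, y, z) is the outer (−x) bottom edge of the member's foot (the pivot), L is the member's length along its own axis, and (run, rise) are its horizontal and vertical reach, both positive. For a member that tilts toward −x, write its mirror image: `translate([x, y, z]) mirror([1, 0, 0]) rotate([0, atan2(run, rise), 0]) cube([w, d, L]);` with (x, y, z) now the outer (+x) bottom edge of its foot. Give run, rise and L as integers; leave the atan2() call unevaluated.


translate([230, 0, 552]) cube([89, 752, 49]);
translate([0, 86, 0]) rotate([0, atan2(230, 552), 0]) cube([39, 46, 598]);
translate([549, 86, 0]) mirror([1, 0, 0]) rotate([0, atan2(230, 552), 0]) cube([39, 46, 598]);
translate([0, 620, 0]) rotate([0, atan2(230, 552), 0]) cube([39, 46, 598]);
translate([549, 620, 0]) mirror([1, 0, 0]) rotate([0, atan2(230, 552), 0]) cube([39, 46, 598]);


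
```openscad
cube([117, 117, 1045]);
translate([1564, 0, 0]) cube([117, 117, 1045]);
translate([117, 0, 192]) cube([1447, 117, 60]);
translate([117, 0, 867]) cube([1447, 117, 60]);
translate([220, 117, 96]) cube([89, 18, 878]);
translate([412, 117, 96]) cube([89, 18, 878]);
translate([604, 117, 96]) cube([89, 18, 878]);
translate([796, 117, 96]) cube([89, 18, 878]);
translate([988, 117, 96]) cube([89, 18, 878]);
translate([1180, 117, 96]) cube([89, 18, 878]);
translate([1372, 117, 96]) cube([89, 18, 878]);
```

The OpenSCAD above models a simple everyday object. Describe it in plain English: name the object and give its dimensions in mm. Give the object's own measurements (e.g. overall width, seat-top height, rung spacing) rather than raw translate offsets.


A fence section. Two 117×117 mm posts, 1045 mm tall, stand on the floor with a clear span of 1447 mm between their inner faces. Two horizontal rails of 117×60 mm section span the gap between the posts with their undersides at z = 192 mm and z = 867 mm, flush with the posts' −y face. 7 pickets, each 89 mm wide, 18 mm thick and 878 mm tall, are fixed to the +y face of the rails with their bottoms at z = 96 mm, spaced across the span with a 103 mm gap after the −x post and between neighbouring pickets and before the +x post.


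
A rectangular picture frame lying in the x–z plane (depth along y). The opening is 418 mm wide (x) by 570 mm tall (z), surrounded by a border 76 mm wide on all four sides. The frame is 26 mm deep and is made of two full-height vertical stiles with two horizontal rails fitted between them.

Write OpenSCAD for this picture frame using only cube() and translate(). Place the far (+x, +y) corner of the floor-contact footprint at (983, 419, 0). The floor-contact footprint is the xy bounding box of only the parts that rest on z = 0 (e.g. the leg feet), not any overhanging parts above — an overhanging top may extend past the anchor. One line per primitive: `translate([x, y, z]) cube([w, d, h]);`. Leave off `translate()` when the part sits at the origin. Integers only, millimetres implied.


translate([413, 393, 0]) cube([76, 26, 722]);
translate([907, 393, 0]) cube([76, 26, 722]);
translate([489, 393, 0]) cube([418, 26, 76]);
translate([489, 393, 646]) cube([418, 26, 76]);
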